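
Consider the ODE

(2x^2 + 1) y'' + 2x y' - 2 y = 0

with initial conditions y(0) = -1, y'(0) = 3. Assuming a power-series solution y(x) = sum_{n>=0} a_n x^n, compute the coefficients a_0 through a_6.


Ansatz: y(x) = sum_{n>=0} a_n x^n, so y'(x) = sum_{n>=1} n a_n x^(n-1) and y''(x) = sum_{n>=2} n(n-1) a_n x^(n-2).
Substitute into P(x) y'' + Q(x) y' + R(x) y = 0 with P(x) = 2x^2 + 1, Q(x) = 2x, R(x) = -2, and match powers of x.
Initial conditions: a_0 = -1, a_1 = 3.
Setting the coefficient of each power of x to zero and solving order by order (substituting the coefficients already found):
  x^0: 2 a_2 - 2 a_0 = 0  ->  2 a_2 = 2 a_0 = -2  ->  a_2 = -1
  x^1: 6 a_3 = 0  ->  a_3 = 0
  x^2: 12 a_4 + 6 a_2 = 0  ->  12 a_4 = -6 a_2 = 6  ->  a_4 = 1/2
  x^3: 20 a_5 + 16 a_3 = 0  ->  20 a_5 = -16 a_3 = 0  ->  a_5 = 0
  x^4: 30 a_6 + 30 a_4 = 0  ->  30 a_6 = -30 a_4 = -15  ->  a_6 = -1/2
Truncated series: y(x) = -1 + 3 x - x^2 + (1/2) x^4 - (1/2) x^6 + O(x^7).

a_0 = -1; a_1 = 3; a_2 = -1; a_3 = 0; a_4 = 1/2; a_5 = 0; a_6 = -1/2


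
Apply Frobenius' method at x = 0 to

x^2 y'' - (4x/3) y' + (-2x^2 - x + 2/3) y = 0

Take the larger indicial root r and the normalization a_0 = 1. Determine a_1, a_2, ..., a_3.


Write in Frobenius form y'' + (p(x)/x) y' + (q(x)/x^2) y = 0:
  p(x) = -4/3,  q(x) = -2x^2 - x + 2/3.
Indicial equation: r(r-1) + (-4/3) r + (2/3) = 0 -> roots r_1 = 2, r_2 = 1/3.
Take r = r_1 = 2. Let y(x) = x^r sum_{n>=0} a_n x^n with a_0 = 1.
Substitute y = x^r sum a_n x^n and match x^{r+n}. The recurrence is
  D(n) a_n - 1 a_{n-1} - 2 a_{n-2} = 0,  where D(n) = (r+n)(r+n-1) + (-4/3)(r+n) + (2/3).
  a_n = [1 a_{n-1} + 2 a_{n-2}] / D(n).
Since the indicial polynomial factors as (r - r_1)(r - r_2), D(n) = (r_1 + n - r_1)(r_1 + n - r_2) = n(n + 5/3).
Evaluating step by step (a_0 = 1):
  n = 1: D(1) = 1(1 + 5/3) = 8/3; numerator = 1(1) = 1; a_1 = (1)/(8/3) = 3/8
  n = 2: D(2) = 2(2 + 5/3) = 22/3; numerator = 1(3/8) + 2(1) = 19/8; a_2 = (19/8)/(22/3) = 57/176
  n = 3: D(3) = 3(3 + 5/3) = 14; numerator = 1(57/176) + 2(3/8) = 189/176; a_3 = (189/176)/(14) = 27/352

r = 2; a_0 = 1; a_1 = 3/8; a_2 = 57/176; a_3 = 27/352


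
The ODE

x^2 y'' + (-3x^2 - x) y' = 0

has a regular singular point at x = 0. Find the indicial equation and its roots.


Divide by x^2 to reach normal form y'' + P_1(x) y' + P_2(x) y = 0 with P_1(x) = -3 - 1/x and P_2(x) = 0.
x = 0 is a singular point because the y'-coefficient -3 - 1/x has a pole at x = 0.
It is a regular singular point because x P_1(x) = p(x) = -3x - 1 and x^2 P_2(x) = q(x) = 0 are polynomials, hence analytic at x = 0.
p(0) = -1,  q(0) = 0.
Indicial equation: r(r-1) + p(0) r + q(0) = 0, i.e. r^2 + (p(0) - 1) r + q(0) = 0, i.e. r^2 - 2 r = 0.
Discriminant: (-2)^2 - 4(0) = 4, so r = (2 ± 2)/2.
Solving: r_1 = 2, r_2 = 0.

indicial: r^2 - 2 r = 0; roots r_1 = 2, r_2 = 0


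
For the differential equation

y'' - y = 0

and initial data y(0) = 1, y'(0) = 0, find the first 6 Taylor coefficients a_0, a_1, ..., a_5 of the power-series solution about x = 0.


Ansatz: y(x) = sum_{n>=0} a_n x^n, so y'(x) = sum_{n>=1} n a_n x^(n-1) and y''(x) = sum_{n>=2} n(n-1) a_n x^(n-2).
Substitute into P(x) y'' + Q(x) y' + R(x) y = 0 with P(x) = 1, Q(x) = 0, R(x) = -1, and match powers of x.
Initial conditions: a_0 = 1, a_1 = 0.
Setting the coefficient of each power of x to zero and solving order by order (substituting the coefficients already found):
  x^0: 2 a_2 - a_0 = 0  ->  2 a_2 = a_0 = 1  ->  a_2 = 1/2
  x^1: 6 a_3 - a_1 = 0  ->  6 a_3 = a_1 = 0  ->  a_3 = 0
  x^2: 12 a_4 - a_2 = 0  ->  12 a_4 = a_2 = 1/2  ->  a_4 = 1/24
  x^3: 20 a_5 - a_3 = 0  ->  20 a_5 = a_3 = 0  ->  a_5 = 0
Truncated series: y(x) = 1 + (1/2) x^2 + (1/24) x^4 + O(x^6).

a_0 = 1; a_1 = 0; a_2 = 1/2; a_3 = 0; a_4 = 1/24; a_5 = 0


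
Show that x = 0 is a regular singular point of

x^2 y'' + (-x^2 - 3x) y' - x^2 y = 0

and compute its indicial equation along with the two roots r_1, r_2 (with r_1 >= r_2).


Divide by x^2 to reach normal form y'' + P_1(x) y' + P_2(x) y = 0 with P_1(x) = -1 - 3/x and P_2(x) = -1.
x = 0 is a singular point because the y'-coefficient -1 - 3/x has a pole at x = 0.
It is a regular singular point because x P_1(x) = p(x) = -x - 3 and x^2 P_2(x) = q(x) = -x^2 are polynomials, hence analytic at x = 0.
p(0) = -3,  q(0) = 0.
Indicial equation: r(r-1) + p(0) r + q(0) = 0, i.e. r^2 + (p(0) - 1) r + q(0) = 0, i.e. r^2 - 4 r = 0.
Discriminant: (-4)^2 - 4(0) = 16, so r = (4 ± 4)/2.
Solving: r_1 = 4, r_2 = 0.

indicial: r^2 - 4 r = 0; roots r_1 = 4, r_2 = 0


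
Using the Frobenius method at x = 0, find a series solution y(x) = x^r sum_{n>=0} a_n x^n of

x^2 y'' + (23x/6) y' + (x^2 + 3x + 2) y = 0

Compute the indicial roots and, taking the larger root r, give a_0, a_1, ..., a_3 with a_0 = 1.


Write in Frobenius form y'' + (p(x)/x) y' + (q(x)/x^2) y = 0:
  p(x) = 23/6,  q(x) = x^2 + 3x + 2.
Indicial equation: r(r-1) + (23/6) r + (2) = 0 -> roots r_1 = -4/3, r_2 = -3/2.
Take r = r_1 = -4/3. Let y(x) = x^r sum_{n>=0} a_n x^n with a_0 = 1.
Substitute y = x^r sum a_n x^n and match x^{r+n}. The recurrence is
  D(n) a_n + 3 a_{n-1} + 1 a_{n-2} = 0,  where D(n) = (r+n)(r+n-1) + (23/6)(r+n) + (2).
  a_n = [-3 a_{n-1} - 1 a_{n-2}] / D(n).
Since the indicial polynomial factors as (r - r_1)(r - r_2), D(n) = (r_1 + n - r_1)(r_1 + n - r_2) = n(n + 1/6).
Evaluating step by step (a_0 = 1):
  n = 1: D(1) = 1(1 + 1/6) = 7/6; numerator = -3(1) = -3; a_1 = (-3)/(7/6) = -18/7
  n = 2: D(2) = 2(2 + 1/6) = 13/3; numerator = -3(-18/7) - 1(1) = 47/7; a_2 = (47/7)/(13/3) = 141/91
  n = 3: D(3) = 3(3 + 1/6) = 19/2; numerator = -3(141/91) - 1(-18/7) = -27/13; a_3 = (-27/13)/(19/2) = -54/247

r = -4/3; a_0 = 1; a_1 = -18/7; a_2 = 141/91; a_3 = -54/247


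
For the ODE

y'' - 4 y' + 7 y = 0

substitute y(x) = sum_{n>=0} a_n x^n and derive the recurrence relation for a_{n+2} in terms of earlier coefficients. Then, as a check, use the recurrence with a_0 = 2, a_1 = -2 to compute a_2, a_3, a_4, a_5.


Substitute y = sum_n a_n x^n.
y''(x) has coefficient (n+2)(n+1) a_{n+2} at x^n;
-4 y'(x) has coefficient -4 (n+1) a_{n+1} at x^n;
7 y(x) has coefficient 7 a_n at x^n.
Matching x^n: (n+2)(n+1) a_{n+2} - 4 (n+1) a_{n+1} + 7 a_n = 0.
Thus a_{n+2} = [4 (n+1) a_{n+1} - 7 a_n] / ((n+1)(n+2)).

Check with a_0 = 2, a_1 = -2 (apply the recurrence for n = 0, 1, 2, 3): a_0 = 2, a_1 = -2, a_2 = -11, a_3 = -37/3, a_4 = -71/12, a_5 = -5/12.

a_(n+2) = [4 (n+1) a_(n+1) - 7 a_n] / ((n+1)(n+2)); check: a_0 = 2, a_1 = -2, a_2 = -11, a_3 = -37/3, a_4 = -71/12, a_5 = -5/12


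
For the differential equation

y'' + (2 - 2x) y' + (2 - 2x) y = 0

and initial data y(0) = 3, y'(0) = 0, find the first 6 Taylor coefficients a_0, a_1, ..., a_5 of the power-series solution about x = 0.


Ansatz: y(x) = sum_{n>=0} a_n x^n, so y'(x) = sum_{n>=1} n a_n x^(n-1) and y''(x) = sum_{n>=2} n(n-1) a_n x^(n-2).
Substitute into P(x) y'' + Q(x) y' + R(x) y = 0 with P(x) = 1, Q(x) = 2 - 2x, R(x) = 2 - 2x, and match powers of x.
Initial conditions: a_0 = 3, a_1 = 0.
Setting the coefficient of each power of x to zero and solving order by order (substituting the coefficients already found):
  x^0: 2 a_2 + 2 a_1 + 2 a_0 = 0  ->  2 a_2 = -2 a_1 - 2 a_0 = -6  ->  a_2 = -3
  x^1: 6 a_3 + 4 a_2 - 2 a_0 = 0  ->  6 a_3 = -4 a_2 + 2 a_0 = 18  ->  a_3 = 3
  x^2: 12 a_4 + 6 a_3 - 2 a_2 - 2 a_1 = 0  ->  12 a_4 = -6 a_3 + 2 a_2 + 2 a_1 = -24  ->  a_4 = -2
  x^3: 20 a_5 + 8 a_4 - 4 a_3 - 2 a_2 = 0  ->  20 a_5 = -8 a_4 + 4 a_3 + 2 a_2 = 22  ->  a_5 = 11/10
Truncated series: y(x) = 3 - 3 x^2 + 3 x^3 - 2 x^4 + (11/10) x^5 + O(x^6).

a_0 = 3; a_1 = 0; a_2 = -3; a_3 = 3; a_4 = -2; a_5 = 11/10


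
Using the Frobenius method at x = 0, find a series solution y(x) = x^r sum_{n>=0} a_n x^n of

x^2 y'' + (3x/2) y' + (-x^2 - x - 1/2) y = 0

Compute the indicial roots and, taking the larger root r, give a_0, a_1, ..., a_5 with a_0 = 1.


Write in Frobenius form y'' + (p(x)/x) y' + (q(x)/x^2) y = 0:
  p(x) = 3/2,  q(x) = -x^2 - x - 1/2.
Indicial equation: r(r-1) + (3/2) r + (-1/2) = 0 -> roots r_1 = 1/2, r_2 = -1.
Take r = r_1 = 1/2. Let y(x) = x^r sum_{n>=0} a_n x^n with a_0 = 1.
Substitute y = x^r sum a_n x^n and match x^{r+n}. The recurrence is
  D(n) a_n - 1 a_{n-1} - 1 a_{n-2} = 0,  where D(n) = (r+n)(r+n-1) + (3/2)(r+n) + (-1/2).
  a_n = [1 a_{n-1} + 1 a_{n-2}] / D(n).
Since the indicial polynomial factors as (r - r_1)(r - r_2), D(n) = (r_1 + n - r_1)(r_1 + n - r_2) = n(n + 3/2).
Evaluating step by step (a_0 = 1):
  n = 1: D(1) = 1(1 + 3/2) = 5/2; numerator = 1(1) = 1; a_1 = (1)/(5/2) = 2/5
  n = 2: D(2) = 2(2 + 3/2) = 7; numerator = 1(2/5) + 1(1) = 7/5; a_2 = (7/5)/(7) = 1/5
  n = 3: D(3) = 3(3 + 3/2) = 27/2; numerator = 1(1/5) + 1(2/5) = 3/5; a_3 = (3/5)/(27/2) = 2/45
  n = 4: D(4) = 4(4 + 3/2) = 22; numerator = 1(2/45) + 1(1/5) = 11/45; a_4 = (11/45)/(22) = 1/90
  n = 5: D(5) = 5(5 + 3/2) = 65/2; numerator = 1(1/90) + 1(2/45) = 1/18; a_5 = (1/18)/(65/2) = 1/585

r = 1/2; a_0 = 1; a_1 = 2/5; a_2 = 1/5; a_3 = 2/45; a_4 = 1/90; a_5 = 1/585


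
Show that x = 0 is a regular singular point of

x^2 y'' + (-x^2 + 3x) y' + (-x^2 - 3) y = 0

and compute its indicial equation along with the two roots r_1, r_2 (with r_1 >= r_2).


Divide by x^2 to reach normal form y'' + P_1(x) y' + P_2(x) y = 0 with P_1(x) = -1 + 3/x and P_2(x) = -1 - 3/x^2.
x = 0 is a singular point because the y'-coefficient -1 + 3/x has a pole at x = 0 and the y-coefficient -1 - 3/x^2 has a pole at x = 0.
It is a regular singular point because x P_1(x) = p(x) = 3 - x and x^2 P_2(x) = q(x) = -x^2 - 3 are polynomials, hence analytic at x = 0.
p(0) = 3,  q(0) = -3.
Indicial equation: r(r-1) + p(0) r + q(0) = 0, i.e. r^2 + (p(0) - 1) r + q(0) = 0, i.e. r^2 + 2 r - 3 = 0.
Discriminant: (2)^2 - 4(-3) = 16, so r = (-2 ± 4)/2.
Solving: r_1 = 1, r_2 = -3.

indicial: r^2 + 2 r - 3 = 0; roots r_1 = 1, r_2 = -3


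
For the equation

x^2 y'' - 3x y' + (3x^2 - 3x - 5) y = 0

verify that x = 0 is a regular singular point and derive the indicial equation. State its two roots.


Divide by x^2 to reach normal form y'' + P_1(x) y' + P_2(x) y = 0 with P_1(x) = -3/x and P_2(x) = 3 - 3/x - 5/x^2.
x = 0 is a singular point because the y'-coefficient -3/x has a pole at x = 0 and the y-coefficient 3 - 3/x - 5/x^2 has a pole at x = 0.
It is a regular singular point because x P_1(x) = p(x) = -3 and x^2 P_2(x) = q(x) = 3x^2 - 3x - 5 are polynomials, hence analytic at x = 0.
p(0) = -3,  q(0) = -5.
Indicial equation: r(r-1) + p(0) r + q(0) = 0, i.e. r^2 + (p(0) - 1) r + q(0) = 0, i.e. r^2 - 4 r - 5 = 0.
Discriminant: (-4)^2 - 4(-5) = 36, so r = (4 ± 6)/2.
Solving: r_1 = 5, r_2 = -1.

indicial: r^2 - 4 r - 5 = 0; roots r_1 = 5, r_2 = -1


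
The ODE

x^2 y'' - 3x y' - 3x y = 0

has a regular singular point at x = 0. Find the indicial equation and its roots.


Divide by x^2 to reach normal form y'' + P_1(x) y' + P_2(x) y = 0 with P_1(x) = -3/x and P_2(x) = -3/x.
x = 0 is a singular point because the y'-coefficient -3/x has a pole at x = 0 and the y-coefficient -3/x has a pole at x = 0.
It is a regular singular point because x P_1(x) = p(x) = -3 and x^2 P_2(x) = q(x) = -3x are polynomials, hence analytic at x = 0.
p(0) = -3,  q(0) = 0.
Indicial equation: r(r-1) + p(0) r + q(0) = 0, i.e. r^2 + (p(0) - 1) r + q(0) = 0, i.e. r^2 - 4 r = 0.
Discriminant: (-4)^2 - 4(0) = 16, so r = (4 ± 4)/2.
Solving: r_1 = 4, r_2 = 0.

indicial: r^2 - 4 r = 0; roots r_1 = 4, r_2 = 0


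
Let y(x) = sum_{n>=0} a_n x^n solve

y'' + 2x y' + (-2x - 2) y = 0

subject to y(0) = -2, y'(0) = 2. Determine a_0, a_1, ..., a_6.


Ansatz: y(x) = sum_{n>=0} a_n x^n, so y'(x) = sum_{n>=1} n a_n x^(n-1) and y''(x) = sum_{n>=2} n(n-1) a_n x^(n-2).
Substitute into P(x) y'' + Q(x) y' + R(x) y = 0 with P(x) = 1, Q(x) = 2x, R(x) = -2x - 2, and match powers of x.
Initial conditions: a_0 = -2, a_1 = 2.
Setting the coefficient of each power of x to zero and solving order by order (substituting the coefficients already found):
  x^0: 2 a_2 - 2 a_0 = 0  ->  2 a_2 = 2 a_0 = -4  ->  a_2 = -2
  x^1: 6 a_3 - 2 a_0 = 0  ->  6 a_3 = 2 a_0 = -4  ->  a_3 = -2/3
  x^2: 12 a_4 + 2 a_2 - 2 a_1 = 0  ->  12 a_4 = -2 a_2 + 2 a_1 = 8  ->  a_4 = 2/3
  x^3: 20 a_5 + 4 a_3 - 2 a_2 = 0  ->  20 a_5 = -4 a_3 + 2 a_2 = -4/3  ->  a_5 = -1/15
  x^4: 30 a_6 + 6 a_4 - 2 a_3 = 0  ->  30 a_6 = -6 a_4 + 2 a_3 = -16/3  ->  a_6 = -8/45
Truncated series: y(x) = -2 + 2 x - 2 x^2 - (2/3) x^3 + (2/3) x^4 - (1/15) x^5 - (8/45) x^6 + O(x^7).

a_0 = -2; a_1 = 2; a_2 = -2; a_3 = -2/3; a_4 = 2/3; a_5 = -1/15; a_6 = -8/45


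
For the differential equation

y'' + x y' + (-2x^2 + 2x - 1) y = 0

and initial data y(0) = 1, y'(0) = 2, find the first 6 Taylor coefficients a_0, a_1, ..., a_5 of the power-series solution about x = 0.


Ansatz: y(x) = sum_{n>=0} a_n x^n, so y'(x) = sum_{n>=1} n a_n x^(n-1) and y''(x) = sum_{n>=2} n(n-1) a_n x^(n-2).
Substitute into P(x) y'' + Q(x) y' + R(x) y = 0 with P(x) = 1, Q(x) = x, R(x) = -2x^2 + 2x - 1, and match powers of x.
Initial conditions: a_0 = 1, a_1 = 2.
Setting the coefficient of each power of x to zero and solving order by order (substituting the coefficients already found):
  x^0: 2 a_2 - a_0 = 0  ->  2 a_2 = a_0 = 1  ->  a_2 = 1/2
  x^1: 6 a_3 + 2 a_0 = 0  ->  6 a_3 = -2 a_0 = -2  ->  a_3 = -1/3
  x^2: 12 a_4 + a_2 + 2 a_1 - 2 a_0 = 0  ->  12 a_4 = -a_2 - 2 a_1 + 2 a_0 = -5/2  ->  a_4 = -5/24
  x^3: 20 a_5 + 2 a_3 + 2 a_2 - 2 a_1 = 0  ->  20 a_5 = -2 a_3 - 2 a_2 + 2 a_1 = 11/3  ->  a_5 = 11/60
Truncated series: y(x) = 1 + 2 x + (1/2) x^2 - (1/3) x^3 - (5/24) x^4 + (11/60) x^5 + O(x^6).

a_0 = 1; a_1 = 2; a_2 = 1/2; a_3 = -1/3; a_4 = -5/24; a_5 = 11/60


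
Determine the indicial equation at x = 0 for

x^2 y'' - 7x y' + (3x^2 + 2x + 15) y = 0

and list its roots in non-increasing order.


Divide by x^2 to reach normal form y'' + P_1(x) y' + P_2(x) y = 0 with P_1(x) = -7/x and P_2(x) = 3 + 2/x + 15/x^2.
x = 0 is a singular point because the y'-coefficient -7/x has a pole at x = 0 and the y-coefficient 3 + 2/x + 15/x^2 has a pole at x = 0.
It is a regular singular point because x P_1(x) = p(x) = -7 and x^2 P_2(x) = q(x) = 3x^2 + 2x + 15 are polynomials, hence analytic at x = 0.
p(0) = -7,  q(0) = 15.
Indicial equation: r(r-1) + p(0) r + q(0) = 0, i.e. r^2 + (p(0) - 1) r + q(0) = 0, i.e. r^2 - 8 r + 15 = 0.
Discriminant: (-8)^2 - 4(15) = 4, so r = (8 ± 2)/2.
Solving: r_1 = 5, r_2 = 3.

indicial: r^2 - 8 r + 15 = 0; roots r_1 = 5, r_2 = 3


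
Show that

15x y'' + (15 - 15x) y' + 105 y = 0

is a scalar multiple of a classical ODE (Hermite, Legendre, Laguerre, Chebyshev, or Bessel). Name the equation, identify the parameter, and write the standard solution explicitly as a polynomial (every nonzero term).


All three coefficients share the factor 15; dividing through by 15 gives  x y'' + (1 - x) y' + 7 y = 0.
This matches the Laguerre equation x y'' + (1 - x) y' + n y = 0 with n = 7; the polynomial solution is L_7(x).
With y = sum_k a_k x^k, matching x^k gives (k+1)k a_{k+1} + (k+1) a_{k+1} - k a_k + n a_k = 0, i.e. (k+1)^2 a_{k+1} = (k - n) a_k = (k - 7) a_k. The right side vanishes at k = 7, so the series terminates at degree 7.
Standard normalization L_n(0) = 1 gives a_0 = 1. Work upward with a_{k+1} = (k - 7) a_k / (k+1)^2:
  a_1 = (0 - 7)(1) / 1^2 = -7/1 = -7
  a_2 = (1 - 7)(-7) / 2^2 = 42/4 = 21/2
  a_3 = (2 - 7)(21/2) / 3^2 = (-105/2)/9 = -35/6
  a_4 = (3 - 7)(-35/6) / 4^2 = (70/3)/16 = 35/24
  a_5 = (4 - 7)(35/24) / 5^2 = (-35/8)/25 = -7/40
  a_6 = (5 - 7)(-7/40) / 6^2 = (7/20)/36 = 7/720
  a_7 = (6 - 7)(7/720) / 7^2 = (-7/720)/49 = -1/5040
Hence L_7(x) = -x^7/5040 + 7 x^6/720 - 7 x^5/40 + 35 x^4/24 - 35 x^3/6 + 21 x^2/2 - 7 x + 1.

L_7(x); series = -x^7/5040 + 7 x^6/720 - 7 x^5/40 + 35 x^4/24 - 35 x^3/6 + 21 x^2/2 - 7 x + 1


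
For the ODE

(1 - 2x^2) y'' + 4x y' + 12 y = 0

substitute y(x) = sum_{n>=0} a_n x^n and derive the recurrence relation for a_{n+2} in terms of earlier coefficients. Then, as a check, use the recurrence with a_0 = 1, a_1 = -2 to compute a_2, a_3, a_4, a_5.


Substitute y = sum_n a_n x^n.
(1 - 2 x^2) y'' contributes (n+2)(n+1) a_{n+2} - 2 n(n-1) a_n at x^n.
4 x y'(x) contributes 4 n a_n at x^n.
12 y(x) contributes 12 a_n at x^n.
Matching x^n: (n+2)(n+1) a_{n+2} + (-2 n(n-1) + 4 n + 12) a_n = 0.
Thus a_{n+2} = (2 n(n-1) - 4 n - 12) / ((n+1)(n+2)) * a_n.

Check with a_0 = 1, a_1 = -2 (apply the recurrence for n = 0, 1, 2, 3): a_0 = 1, a_1 = -2, a_2 = -6, a_3 = 16/3, a_4 = 8, a_5 = -16/5.

a_(n+2) = (2 n(n-1) - 4 n - 12) / ((n+1)(n+2)) * a_n; check: a_0 = 1, a_1 = -2, a_2 = -6, a_3 = 16/3, a_4 = 8, a_5 = -16/5


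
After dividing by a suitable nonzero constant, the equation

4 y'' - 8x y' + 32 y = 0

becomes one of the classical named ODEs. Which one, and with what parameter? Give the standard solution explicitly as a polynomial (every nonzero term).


All three coefficients share the factor 4; dividing through by 4 gives  y'' - 2x y' + 8 y = 0.
This matches the Hermite equation y'' - 2x y' + 2n y = 0 with 2n = 8, so n = 4; the polynomial solution is H_4(x).
With y = sum_k a_k x^k, matching x^k gives (k+2)(k+1) a_{k+2} = 2(k - n) a_k = 2(k - 4) a_k. The right side vanishes at k = 4, so the series with the parity of 4 terminates at degree 4.
Standard normalization: leading coefficient of H_n is 2^n, so a_4 = 2^4 = 16. Work downward with a_k = (k+1)(k+2) a_{k+2} / (2(k - n)):
  a_2 = (3)(4)(16) / (2(2 - 4)) = 192/(-4) = -48
  a_0 = (1)(2)(-48) / (2(0 - 4)) = -96/(-8) = 12
Hence H_4(x) = 16 x^4 - 48 x^2 + 12.

H_4(x); series = 16 x^4 - 48 x^2 + 12


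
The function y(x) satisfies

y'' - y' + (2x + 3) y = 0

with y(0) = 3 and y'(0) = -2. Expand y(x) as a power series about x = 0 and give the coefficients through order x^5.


Ansatz: y(x) = sum_{n>=0} a_n x^n, so y'(x) = sum_{n>=1} n a_n x^(n-1) and y''(x) = sum_{n>=2} n(n-1) a_n x^(n-2).
Substitute into P(x) y'' + Q(x) y' + R(x) y = 0 with P(x) = 1, Q(x) = -1, R(x) = 2x + 3, and match powers of x.
Initial conditions: a_0 = 3, a_1 = -2.
Setting the coefficient of each power of x to zero and solving order by order (substituting the coefficients already found):
  x^0: 2 a_2 - a_1 + 3 a_0 = 0  ->  2 a_2 = a_1 - 3 a_0 = -11  ->  a_2 = -11/2
  x^1: 6 a_3 - 2 a_2 + 3 a_1 + 2 a_0 = 0  ->  6 a_3 = 2 a_2 - 3 a_1 - 2 a_0 = -11  ->  a_3 = -11/6
  x^2: 12 a_4 - 3 a_3 + 3 a_2 + 2 a_1 = 0  ->  12 a_4 = 3 a_3 - 3 a_2 - 2 a_1 = 15  ->  a_4 = 5/4
  x^3: 20 a_5 - 4 a_4 + 3 a_3 + 2 a_2 = 0  ->  20 a_5 = 4 a_4 - 3 a_3 - 2 a_2 = 43/2  ->  a_5 = 43/40
Truncated series: y(x) = 3 - 2 x - (11/2) x^2 - (11/6) x^3 + (5/4) x^4 + (43/40) x^5 + O(x^6).

a_0 = 3; a_1 = -2; a_2 = -11/2; a_3 = -11/6; a_4 = 5/4; a_5 = 43/40


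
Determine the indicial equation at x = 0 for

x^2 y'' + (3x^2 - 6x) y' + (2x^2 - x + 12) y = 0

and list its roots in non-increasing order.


Divide by x^2 to reach normal form y'' + P_1(x) y' + P_2(x) y = 0 with P_1(x) = 3 - 6/x and P_2(x) = 2 - 1/x + 12/x^2.
x = 0 is a singular point because the y'-coefficient 3 - 6/x has a pole at x = 0 and the y-coefficient 2 - 1/x + 12/x^2 has a pole at x = 0.
It is a regular singular point because x P_1(x) = p(x) = 3x - 6 and x^2 P_2(x) = q(x) = 2x^2 - x + 12 are polynomials, hence analytic at x = 0.
p(0) = -6,  q(0) = 12.
Indicial equation: r(r-1) + p(0) r + q(0) = 0, i.e. r^2 + (p(0) - 1) r + q(0) = 0, i.e. r^2 - 7 r + 12 = 0.
Discriminant: (-7)^2 - 4(12) = 1, so r = (7 ± 1)/2.
Solving: r_1 = 4, r_2 = 3.

indicial: r^2 - 7 r + 12 = 0; roots r_1 = 4, r_2 = 3


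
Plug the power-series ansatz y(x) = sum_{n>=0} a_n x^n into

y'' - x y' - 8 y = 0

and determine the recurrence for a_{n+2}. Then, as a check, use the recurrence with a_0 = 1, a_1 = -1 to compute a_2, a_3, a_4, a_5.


Substitute y = sum_n a_n x^n.
y''(x) has coefficient (n+2)(n+1) a_{n+2} at x^n;
-x y'(x) has coefficient -n a_n at x^n (shift);
-8 y(x) has coefficient -8 a_n at x^n.
Matching x^n: (n+2)(n+1) a_{n+2} + (-n - 8) a_n = 0.
Thus a_{n+2} = (n + 8) / ((n+1)(n+2)) * a_n.

Check with a_0 = 1, a_1 = -1 (apply the recurrence for n = 0, 1, 2, 3): a_0 = 1, a_1 = -1, a_2 = 4, a_3 = -3/2, a_4 = 10/3, a_5 = -33/40.

a_(n+2) = (n + 8) / ((n+1)(n+2)) * a_n; check: a_0 = 1, a_1 = -1, a_2 = 4, a_3 = -3/2, a_4 = 10/3, a_5 = -33/40


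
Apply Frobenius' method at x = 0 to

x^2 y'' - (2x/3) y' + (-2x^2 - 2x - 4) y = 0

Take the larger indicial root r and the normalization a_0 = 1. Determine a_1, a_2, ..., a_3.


Write in Frobenius form y'' + (p(x)/x) y' + (q(x)/x^2) y = 0:
  p(x) = -2/3,  q(x) = -2x^2 - 2x - 4.
Indicial equation: r(r-1) + (-2/3) r + (-4) = 0 -> roots r_1 = 3, r_2 = -4/3.
Take r = r_1 = 3. Let y(x) = x^r sum_{n>=0} a_n x^n with a_0 = 1.
Substitute y = x^r sum a_n x^n and match x^{r+n}. The recurrence is
  D(n) a_n - 2 a_{n-1} - 2 a_{n-2} = 0,  where D(n) = (r+n)(r+n-1) + (-2/3)(r+n) + (-4).
  a_n = [2 a_{n-1} + 2 a_{n-2}] / D(n).
Since the indicial polynomial factors as (r - r_1)(r - r_2), D(n) = (r_1 + n - r_1)(r_1 + n - r_2) = n(n + 13/3).
Evaluating step by step (a_0 = 1):
  n = 1: D(1) = 1(1 + 13/3) = 16/3; numerator = 2(1) = 2; a_1 = (2)/(16/3) = 3/8
  n = 2: D(2) = 2(2 + 13/3) = 38/3; numerator = 2(3/8) + 2(1) = 11/4; a_2 = (11/4)/(38/3) = 33/152
  n = 3: D(3) = 3(3 + 13/3) = 22; numerator = 2(33/152) + 2(3/8) = 45/38; a_3 = (45/38)/(22) = 45/836

r = 3; a_0 = 1; a_1 = 3/8; a_2 = 33/152; a_3 = 45/836


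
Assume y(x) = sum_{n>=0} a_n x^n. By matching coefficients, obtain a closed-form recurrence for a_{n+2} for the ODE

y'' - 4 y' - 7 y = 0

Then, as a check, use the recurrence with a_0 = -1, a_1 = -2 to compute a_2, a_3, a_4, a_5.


Substitute y = sum_n a_n x^n.
y''(x) has coefficient (n+2)(n+1) a_{n+2} at x^n;
-4 y'(x) has coefficient -4 (n+1) a_{n+1} at x^n;
-7 y(x) has coefficient -7 a_n at x^n.
Matching x^n: (n+2)(n+1) a_{n+2} - 4 (n+1) a_{n+1} - 7 a_n = 0.
Thus a_{n+2} = [4 (n+1) a_{n+1} + 7 a_n] / ((n+1)(n+2)).

Check with a_0 = -1, a_1 = -2 (apply the recurrence for n = 0, 1, 2, 3): a_0 = -1, a_1 = -2, a_2 = -15/2, a_3 = -37/3, a_4 = -401/24, a_5 = -1061/60.

a_(n+2) = [4 (n+1) a_(n+1) + 7 a_n] / ((n+1)(n+2)); check: a_0 = -1, a_1 = -2, a_2 = -15/2, a_3 = -37/3, a_4 = -401/24, a_5 = -1061/60


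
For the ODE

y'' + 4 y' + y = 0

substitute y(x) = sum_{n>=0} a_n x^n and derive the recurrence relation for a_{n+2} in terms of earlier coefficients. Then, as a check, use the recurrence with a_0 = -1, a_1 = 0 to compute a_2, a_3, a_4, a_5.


Substitute y = sum_n a_n x^n.
y''(x) has coefficient (n+2)(n+1) a_{n+2} at x^n;
4 y'(x) has coefficient 4 (n+1) a_{n+1} at x^n;
y(x) has coefficient 1 a_n at x^n.
Matching x^n: (n+2)(n+1) a_{n+2} + 4 (n+1) a_{n+1} + 1 a_n = 0.
Thus a_{n+2} = [-4 (n+1) a_{n+1} - 1 a_n] / ((n+1)(n+2)).

Check with a_0 = -1, a_1 = 0 (apply the recurrence for n = 0, 1, 2, 3): a_0 = -1, a_1 = 0, a_2 = 1/2, a_3 = -2/3, a_4 = 5/8, a_5 = -7/15.

a_(n+2) = [-4 (n+1) a_(n+1) - 1 a_n] / ((n+1)(n+2)); check: a_0 = -1, a_1 = 0, a_2 = 1/2, a_3 = -2/3, a_4 = 5/8, a_5 = -7/15


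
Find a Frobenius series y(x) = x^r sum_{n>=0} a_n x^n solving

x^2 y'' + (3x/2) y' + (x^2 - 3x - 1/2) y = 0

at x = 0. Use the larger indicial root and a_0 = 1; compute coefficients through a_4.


Write in Frobenius form y'' + (p(x)/x) y' + (q(x)/x^2) y = 0:
  p(x) = 3/2,  q(x) = x^2 - 3x - 1/2.
Indicial equation: r(r-1) + (3/2) r + (-1/2) = 0 -> roots r_1 = 1/2, r_2 = -1.
Take r = r_1 = 1/2. Let y(x) = x^r sum_{n>=0} a_n x^n with a_0 = 1.
Substitute y = x^r sum a_n x^n and match x^{r+n}. The recurrence is
  D(n) a_n - 3 a_{n-1} + 1 a_{n-2} = 0,  where D(n) = (r+n)(r+n-1) + (3/2)(r+n) + (-1/2).
  a_n = [3 a_{n-1} - 1 a_{n-2}] / D(n).
Since the indicial polynomial factors as (r - r_1)(r - r_2), D(n) = (r_1 + n - r_1)(r_1 + n - r_2) = n(n + 3/2).
Evaluating step by step (a_0 = 1):
  n = 1: D(1) = 1(1 + 3/2) = 5/2; numerator = 3(1) = 3; a_1 = (3)/(5/2) = 6/5
  n = 2: D(2) = 2(2 + 3/2) = 7; numerator = 3(6/5) - 1(1) = 13/5; a_2 = (13/5)/(7) = 13/35
  n = 3: D(3) = 3(3 + 3/2) = 27/2; numerator = 3(13/35) - 1(6/5) = -3/35; a_3 = (-3/35)/(27/2) = -2/315
  n = 4: D(4) = 4(4 + 3/2) = 22; numerator = 3(-2/315) - 1(13/35) = -41/105; a_4 = (-41/105)/(22) = -41/2310

r = 1/2; a_0 = 1; a_1 = 6/5; a_2 = 13/35; a_3 = -2/315; a_4 = -41/2310


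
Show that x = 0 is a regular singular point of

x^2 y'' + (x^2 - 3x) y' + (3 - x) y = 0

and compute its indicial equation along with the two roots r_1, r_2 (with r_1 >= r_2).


Divide by x^2 to reach normal form y'' + P_1(x) y' + P_2(x) y = 0 with P_1(x) = 1 - 3/x and P_2(x) = -1/x + 3/x^2.
x = 0 is a singular point because the y'-coefficient 1 - 3/x has a pole at x = 0 and the y-coefficient -1/x + 3/x^2 has a pole at x = 0.
It is a regular singular point because x P_1(x) = p(x) = x - 3 and x^2 P_2(x) = q(x) = 3 - x are polynomials, hence analytic at x = 0.
p(0) = -3,  q(0) = 3.
Indicial equation: r(r-1) + p(0) r + q(0) = 0, i.e. r^2 + (p(0) - 1) r + q(0) = 0, i.e. r^2 - 4 r + 3 = 0.
Discriminant: (-4)^2 - 4(3) = 4, so r = (4 ± 2)/2.
Solving: r_1 = 3, r_2 = 1.

indicial: r^2 - 4 r + 3 = 0; roots r_1 = 3, r_2 = 1


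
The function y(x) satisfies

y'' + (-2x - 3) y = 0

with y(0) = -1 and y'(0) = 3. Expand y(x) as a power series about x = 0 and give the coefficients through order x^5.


Ansatz: y(x) = sum_{n>=0} a_n x^n, so y'(x) = sum_{n>=1} n a_n x^(n-1) and y''(x) = sum_{n>=2} n(n-1) a_n x^(n-2).
Substitute into P(x) y'' + Q(x) y' + R(x) y = 0 with P(x) = 1, Q(x) = 0, R(x) = -2x - 3, and match powers of x.
Initial conditions: a_0 = -1, a_1 = 3.
Setting the coefficient of each power of x to zero and solving order by order (substituting the coefficients already found):
  x^0: 2 a_2 - 3 a_0 = 0  ->  2 a_2 = 3 a_0 = -3  ->  a_2 = -3/2
  x^1: 6 a_3 - 3 a_1 - 2 a_0 = 0  ->  6 a_3 = 3 a_1 + 2 a_0 = 7  ->  a_3 = 7/6
  x^2: 12 a_4 - 3 a_2 - 2 a_1 = 0  ->  12 a_4 = 3 a_2 + 2 a_1 = 3/2  ->  a_4 = 1/8
  x^3: 20 a_5 - 3 a_3 - 2 a_2 = 0  ->  20 a_5 = 3 a_3 + 2 a_2 = 1/2  ->  a_5 = 1/40
Truncated series: y(x) = -1 + 3 x - (3/2) x^2 + (7/6) x^3 + (1/8) x^4 + (1/40) x^5 + O(x^6).

a_0 = -1; a_1 = 3; a_2 = -3/2; a_3 = 7/6; a_4 = 1/8; a_5 = 1/40


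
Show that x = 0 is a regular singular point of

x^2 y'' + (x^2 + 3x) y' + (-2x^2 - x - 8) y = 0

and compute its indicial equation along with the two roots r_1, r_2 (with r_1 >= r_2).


Divide by x^2 to reach normal form y'' + P_1(x) y' + P_2(x) y = 0 with P_1(x) = 1 + 3/x and P_2(x) = -2 - 1/x - 8/x^2.
x = 0 is a singular point because the y'-coefficient 1 + 3/x has a pole at x = 0 and the y-coefficient -2 - 1/x - 8/x^2 has a pole at x = 0.
It is a regular singular point because x P_1(x) = p(x) = x + 3 and x^2 P_2(x) = q(x) = -2x^2 - x - 8 are polynomials, hence analytic at x = 0.
p(0) = 3,  q(0) = -8.
Indicial equation: r(r-1) + p(0) r + q(0) = 0, i.e. r^2 + (p(0) - 1) r + q(0) = 0, i.e. r^2 + 2 r - 8 = 0.
Discriminant: (2)^2 - 4(-8) = 36, so r = (-2 ± 6)/2.
Solving: r_1 = 2, r_2 = -4.

indicial: r^2 + 2 r - 8 = 0; roots r_1 = 2, r_2 = -4


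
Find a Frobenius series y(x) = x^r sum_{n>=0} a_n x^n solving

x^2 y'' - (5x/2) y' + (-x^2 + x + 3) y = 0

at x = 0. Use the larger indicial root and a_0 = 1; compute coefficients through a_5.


Write in Frobenius form y'' + (p(x)/x) y' + (q(x)/x^2) y = 0:
  p(x) = -5/2,  q(x) = -x^2 + x + 3.
Indicial equation: r(r-1) + (-5/2) r + (3) = 0 -> roots r_1 = 2, r_2 = 3/2.
Take r = r_1 = 2. Let y(x) = x^r sum_{n>=0} a_n x^n with a_0 = 1.
Substitute y = x^r sum a_n x^n and match x^{r+n}. The recurrence is
  D(n) a_n + 1 a_{n-1} - 1 a_{n-2} = 0,  where D(n) = (r+n)(r+n-1) + (-5/2)(r+n) + (3).
  a_n = [-1 a_{n-1} + 1 a_{n-2}] / D(n).
Since the indicial polynomial factors as (r - r_1)(r - r_2), D(n) = (r_1 + n - r_1)(r_1 + n - r_2) = n(n + 1/2).
Evaluating step by step (a_0 = 1):
  n = 1: D(1) = 1(1 + 1/2) = 3/2; numerator = -1(1) = -1; a_1 = (-1)/(3/2) = -2/3
  n = 2: D(2) = 2(2 + 1/2) = 5; numerator = -1(-2/3) + 1(1) = 5/3; a_2 = (5/3)/(5) = 1/3
  n = 3: D(3) = 3(3 + 1/2) = 21/2; numerator = -1(1/3) + 1(-2/3) = -1; a_3 = (-1)/(21/2) = -2/21
  n = 4: D(4) = 4(4 + 1/2) = 18; numerator = -1(-2/21) + 1(1/3) = 3/7; a_4 = (3/7)/(18) = 1/42
  n = 5: D(5) = 5(5 + 1/2) = 55/2; numerator = -1(1/42) + 1(-2/21) = -5/42; a_5 = (-5/42)/(55/2) = -1/231

r = 2; a_0 = 1; a_1 = -2/3; a_2 = 1/3; a_3 = -2/21; a_4 = 1/42; a_5 = -1/231


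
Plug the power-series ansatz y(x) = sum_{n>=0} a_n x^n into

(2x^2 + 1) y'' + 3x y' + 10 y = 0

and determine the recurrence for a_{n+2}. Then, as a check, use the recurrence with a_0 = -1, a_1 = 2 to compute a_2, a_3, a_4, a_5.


Substitute y = sum_n a_n x^n.
(1 + 2 x^2) y'' contributes (n+2)(n+1) a_{n+2} + 2 n(n-1) a_n at x^n.
3 x y'(x) contributes 3 n a_n at x^n.
10 y(x) contributes 10 a_n at x^n.
Matching x^n: (n+2)(n+1) a_{n+2} + (2 n(n-1) + 3 n + 10) a_n = 0.
Thus a_{n+2} = (-2 n(n-1) - 3 n - 10) / ((n+1)(n+2)) * a_n.

Check with a_0 = -1, a_1 = 2 (apply the recurrence for n = 0, 1, 2, 3): a_0 = -1, a_1 = 2, a_2 = 5, a_3 = -13/3, a_4 = -25/3, a_5 = 403/60.

a_(n+2) = (-2 n(n-1) - 3 n - 10) / ((n+1)(n+2)) * a_n; check: a_0 = -1, a_1 = 2, a_2 = 5, a_3 = -13/3, a_4 = -25/3, a_5 = 403/60


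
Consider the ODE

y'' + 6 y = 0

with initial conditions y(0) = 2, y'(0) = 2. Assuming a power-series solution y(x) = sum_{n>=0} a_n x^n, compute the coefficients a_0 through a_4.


Ansatz: y(x) = sum_{n>=0} a_n x^n, so y'(x) = sum_{n>=1} n a_n x^(n-1) and y''(x) = sum_{n>=2} n(n-1) a_n x^(n-2).
Substitute into P(x) y'' + Q(x) y' + R(x) y = 0 with P(x) = 1, Q(x) = 0, R(x) = 6, and match powers of x.
Initial conditions: a_0 = 2, a_1 = 2.
Setting the coefficient of each power of x to zero and solving order by order (substituting the coefficients already found):
  x^0: 2 a_2 + 6 a_0 = 0  ->  2 a_2 = -6 a_0 = -12  ->  a_2 = -6
  x^1: 6 a_3 + 6 a_1 = 0  ->  6 a_3 = -6 a_1 = -12  ->  a_3 = -2
  x^2: 12 a_4 + 6 a_2 = 0  ->  12 a_4 = -6 a_2 = 36  ->  a_4 = 3
Truncated series: y(x) = 2 + 2 x - 6 x^2 - 2 x^3 + 3 x^4 + O(x^5).

a_0 = 2; a_1 = 2; a_2 = -6; a_3 = -2; a_4 = 3


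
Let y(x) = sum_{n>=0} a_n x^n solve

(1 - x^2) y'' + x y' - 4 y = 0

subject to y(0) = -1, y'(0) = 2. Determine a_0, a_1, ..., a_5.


Ansatz: y(x) = sum_{n>=0} a_n x^n, so y'(x) = sum_{n>=1} n a_n x^(n-1) and y''(x) = sum_{n>=2} n(n-1) a_n x^(n-2).
Substitute into P(x) y'' + Q(x) y' + R(x) y = 0 with P(x) = 1 - x^2, Q(x) = x, R(x) = -4, and match powers of x.
Initial conditions: a_0 = -1, a_1 = 2.
Setting the coefficient of each power of x to zero and solving order by order (substituting the coefficients already found):
  x^0: 2 a_2 - 4 a_0 = 0  ->  2 a_2 = 4 a_0 = -4  ->  a_2 = -2
  x^1: 6 a_3 - 3 a_1 = 0  ->  6 a_3 = 3 a_1 = 6  ->  a_3 = 1
  x^2: 12 a_4 - 4 a_2 = 0  ->  12 a_4 = 4 a_2 = -8  ->  a_4 = -2/3
  x^3: 20 a_5 - 7 a_3 = 0  ->  20 a_5 = 7 a_3 = 7  ->  a_5 = 7/20
Truncated series: y(x) = -1 + 2 x - 2 x^2 + x^3 - (2/3) x^4 + (7/20) x^5 + O(x^6).

a_0 = -1; a_1 = 2; a_2 = -2; a_3 = 1; a_4 = -2/3; a_5 = 7/20


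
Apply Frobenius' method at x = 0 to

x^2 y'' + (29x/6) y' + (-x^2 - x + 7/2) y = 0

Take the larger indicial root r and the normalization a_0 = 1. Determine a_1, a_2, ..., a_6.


Write in Frobenius form y'' + (p(x)/x) y' + (q(x)/x^2) y = 0:
  p(x) = 29/6,  q(x) = -x^2 - x + 7/2.
Indicial equation: r(r-1) + (29/6) r + (7/2) = 0 -> roots r_1 = -3/2, r_2 = -7/3.
Take r = r_1 = -3/2. Let y(x) = x^r sum_{n>=0} a_n x^n with a_0 = 1.
Substitute y = x^r sum a_n x^n and match x^{r+n}. The recurrence is
  D(n) a_n - 1 a_{n-1} - 1 a_{n-2} = 0,  where D(n) = (r+n)(r+n-1) + (29/6)(r+n) + (7/2).
  a_n = [1 a_{n-1} + 1 a_{n-2}] / D(n).
Since the indicial polynomial factors as (r - r_1)(r - r_2), D(n) = (r_1 + n - r_1)(r_1 + n - r_2) = n(n + 5/6).
Evaluating step by step (a_0 = 1):
  n = 1: D(1) = 1(1 + 5/6) = 11/6; numerator = 1(1) = 1; a_1 = (1)/(11/6) = 6/11
  n = 2: D(2) = 2(2 + 5/6) = 17/3; numerator = 1(6/11) + 1(1) = 17/11; a_2 = (17/11)/(17/3) = 3/11
  n = 3: D(3) = 3(3 + 5/6) = 23/2; numerator = 1(3/11) + 1(6/11) = 9/11; a_3 = (9/11)/(23/2) = 18/253
  n = 4: D(4) = 4(4 + 5/6) = 58/3; numerator = 1(18/253) + 1(3/11) = 87/253; a_4 = (87/253)/(58/3) = 9/506
  n = 5: D(5) = 5(5 + 5/6) = 175/6; numerator = 1(9/506) + 1(18/253) = 45/506; a_5 = (45/506)/(175/6) = 27/8855
  n = 6: D(6) = 6(6 + 5/6) = 41; numerator = 1(27/8855) + 1(9/506) = 369/17710; a_6 = (369/17710)/(41) = 9/17710

r = -3/2; a_0 = 1; a_1 = 6/11; a_2 = 3/11; a_3 = 18/253; a_4 = 9/506; a_5 = 27/8855; a_6 = 9/17710


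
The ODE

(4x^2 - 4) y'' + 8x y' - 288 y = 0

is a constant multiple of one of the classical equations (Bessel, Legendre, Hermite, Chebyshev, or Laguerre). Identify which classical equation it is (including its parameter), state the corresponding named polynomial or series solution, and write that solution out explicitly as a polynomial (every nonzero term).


All three coefficients share the factor -4; dividing through by -4 gives  (1 - x^2) y'' - 2x y' + 72 y = 0.
This matches the Legendre equation (1 - x^2) y'' - 2x y' + n(n+1) y = 0 (note the -2x y' term) with n(n+1) = 72, so n = 8; the polynomial solution is P_8(x).
With y = sum_k a_k x^k, matching x^k gives (k+2)(k+1) a_{k+2} = [k(k+1) - n(n+1)] a_k = (k - 8)(k + 9) a_k. The right side vanishes at k = 8, so the series with the parity of 8 terminates at degree 8.
Standard normalization (P_n(1) = 1): leading coefficient (2n)!/(2^n (n!)^2) = 20922789888000/(256*1625702400) = 6435/128, so a_8 = 6435/128. Work downward with a_k = (k+1)(k+2) a_{k+2} / ((k - 8)(k + 9)):
  a_6 = (7)(8)(6435/128) / ((6 - 8)(6 + 9)) = (45045/16)/(-30) = -3003/32
  a_4 = (5)(6)(-3003/32) / ((4 - 8)(4 + 9)) = (-45045/16)/(-52) = 3465/64
  a_2 = (3)(4)(3465/64) / ((2 - 8)(2 + 9)) = (10395/16)/(-66) = -315/32
  a_0 = (1)(2)(-315/32) / ((0 - 8)(0 + 9)) = (-315/16)/(-72) = 35/128
Hence P_8(x) = 6435 x^8/128 - 3003 x^6/32 + 3465 x^4/64 - 315 x^2/32 + 35/128.

P_8(x); series = 6435 x^8/128 - 3003 x^6/32 + 3465 x^4/64 - 315 x^2/32 + 35/128


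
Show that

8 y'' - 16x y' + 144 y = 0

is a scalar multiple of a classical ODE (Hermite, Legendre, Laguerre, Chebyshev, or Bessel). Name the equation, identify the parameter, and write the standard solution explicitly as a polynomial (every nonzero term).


All three coefficients share the factor 8; dividing through by 8 gives  y'' - 2x y' + 18 y = 0.
This matches the Hermite equation y'' - 2x y' + 2n y = 0 with 2n = 18, so n = 9; the polynomial solution is H_9(x).
With y = sum_k a_k x^k, matching x^k gives (k+2)(k+1) a_{k+2} = 2(k - n) a_k = 2(k - 9) a_k. The right side vanishes at k = 9, so the series with the parity of 9 terminates at degree 9.
Standard normalization: leading coefficient of H_n is 2^n, so a_9 = 2^9 = 512. Work downward with a_k = (k+1)(k+2) a_{k+2} / (2(k - n)):
  a_7 = (8)(9)(512) / (2(7 - 9)) = 36864/(-4) = -9216
  a_5 = (6)(7)(-9216) / (2(5 - 9)) = -387072/(-8) = 48384
  a_3 = (4)(5)(48384) / (2(3 - 9)) = 967680/(-12) = -80640
  a_1 = (2)(3)(-80640) / (2(1 - 9)) = -483840/(-16) = 30240
Hence H_9(x) = 512 x^9 - 9216 x^7 + 48384 x^5 - 80640 x^3 + 30240 x.

H_9(x); series = 512 x^9 - 9216 x^7 + 48384 x^5 - 80640 x^3 + 30240 x


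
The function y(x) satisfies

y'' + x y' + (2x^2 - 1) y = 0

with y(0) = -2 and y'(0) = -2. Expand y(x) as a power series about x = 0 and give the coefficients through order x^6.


Ansatz: y(x) = sum_{n>=0} a_n x^n, so y'(x) = sum_{n>=1} n a_n x^(n-1) and y''(x) = sum_{n>=2} n(n-1) a_n x^(n-2).
Substitute into P(x) y'' + Q(x) y' + R(x) y = 0 with P(x) = 1, Q(x) = x, R(x) = 2x^2 - 1, and match powers of x.
Initial conditions: a_0 = -2, a_1 = -2.
Setting the coefficient of each power of x to zero and solving order by order (substituting the coefficients already found):
  x^0: 2 a_2 - a_0 = 0  ->  2 a_2 = a_0 = -2  ->  a_2 = -1
  x^1: 6 a_3 = 0  ->  a_3 = 0
  x^2: 12 a_4 + a_2 + 2 a_0 = 0  ->  12 a_4 = -a_2 - 2 a_0 = 5  ->  a_4 = 5/12
  x^3: 20 a_5 + 2 a_3 + 2 a_1 = 0  ->  20 a_5 = -2 a_3 - 2 a_1 = 4  ->  a_5 = 1/5
  x^4: 30 a_6 + 3 a_4 + 2 a_2 = 0  ->  30 a_6 = -3 a_4 - 2 a_2 = 3/4  ->  a_6 = 1/40
Truncated series: y(x) = -2 - 2 x - x^2 + (5/12) x^4 + (1/5) x^5 + (1/40) x^6 + O(x^7).

a_0 = -2; a_1 = -2; a_2 = -1; a_3 = 0; a_4 = 5/12; a_5 = 1/5; a_6 = 1/40


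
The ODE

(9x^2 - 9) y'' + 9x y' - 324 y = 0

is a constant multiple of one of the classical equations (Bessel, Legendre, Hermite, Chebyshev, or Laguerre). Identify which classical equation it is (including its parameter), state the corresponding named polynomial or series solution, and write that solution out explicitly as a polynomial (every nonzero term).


All three coefficients share the factor -9; dividing through by -9 gives  (1 - x^2) y'' - x y' + 36 y = 0.
This matches the Chebyshev equation (1 - x^2) y'' - x y' + n^2 y = 0 (note the -x y' term, not -2x y') with n^2 = 36, so n = 6; the polynomial solution is T_6(x).
With y = sum_k a_k x^k, matching x^k gives (k+2)(k+1) a_{k+2} = (k^2 - n^2) a_k = (k - 6)(k + 6) a_k. The right side vanishes at k = 6, so the series with the parity of 6 terminates at degree 6.
Standard normalization: leading coefficient of T_n is 2^(n-1), so a_6 = 2^5 = 32. Work downward with a_k = (k+1)(k+2) a_{k+2} / ((k - 6)(k + 6)):
  a_4 = (5)(6)(32) / ((4 - 6)(4 + 6)) = 960/(-20) = -48
  a_2 = (3)(4)(-48) / ((2 - 6)(2 + 6)) = -576/(-32) = 18
  a_0 = (1)(2)(18) / ((0 - 6)(0 + 6)) = 36/(-36) = -1
Hence T_6(x) = 32 x^6 - 48 x^4 + 18 x^2 - 1.

T_6(x); series = 32 x^6 - 48 x^4 + 18 x^2 - 1


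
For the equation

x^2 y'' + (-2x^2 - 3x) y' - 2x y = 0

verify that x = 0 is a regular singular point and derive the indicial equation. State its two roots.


Divide by x^2 to reach normal form y'' + P_1(x) y' + P_2(x) y = 0 with P_1(x) = -2 - 3/x and P_2(x) = -2/x.
x = 0 is a singular point because the y'-coefficient -2 - 3/x has a pole at x = 0 and the y-coefficient -2/x has a pole at x = 0.
It is a regular singular point because x P_1(x) = p(x) = -2x - 3 and x^2 P_2(x) = q(x) = -2x are polynomials, hence analytic at x = 0.
p(0) = -3,  q(0) = 0.
Indicial equation: r(r-1) + p(0) r + q(0) = 0, i.e. r^2 + (p(0) - 1) r + q(0) = 0, i.e. r^2 - 4 r = 0.
Discriminant: (-4)^2 - 4(0) = 16, so r = (4 ± 4)/2.
Solving: r_1 = 4, r_2 = 0.

indicial: r^2 - 4 r = 0; roots r_1 = 4, r_2 = 0


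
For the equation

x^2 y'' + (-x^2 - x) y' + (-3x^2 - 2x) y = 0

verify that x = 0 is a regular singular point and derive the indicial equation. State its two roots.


Divide by x^2 to reach normal form y'' + P_1(x) y' + P_2(x) y = 0 with P_1(x) = -1 - 1/x and P_2(x) = -3 - 2/x.
x = 0 is a singular point because the y'-coefficient -1 - 1/x has a pole at x = 0 and the y-coefficient -3 - 2/x has a pole at x = 0.
It is a regular singular point because x P_1(x) = p(x) = -x - 1 and x^2 P_2(x) = q(x) = -3x^2 - 2x are polynomials, hence analytic at x = 0.
p(0) = -1,  q(0) = 0.
Indicial equation: r(r-1) + p(0) r + q(0) = 0, i.e. r^2 + (p(0) - 1) r + q(0) = 0, i.e. r^2 - 2 r = 0.
Discriminant: (-2)^2 - 4(0) = 4, so r = (2 ± 2)/2.
Solving: r_1 = 2, r_2 = 0.

indicial: r^2 - 2 r = 0; roots r_1 = 2, r_2 = 0


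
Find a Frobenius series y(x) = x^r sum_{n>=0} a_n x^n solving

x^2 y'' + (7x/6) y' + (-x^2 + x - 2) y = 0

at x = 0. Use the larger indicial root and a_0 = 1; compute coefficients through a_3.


Write in Frobenius form y'' + (p(x)/x) y' + (q(x)/x^2) y = 0:
  p(x) = 7/6,  q(x) = -x^2 + x - 2.
Indicial equation: r(r-1) + (7/6) r + (-2) = 0 -> roots r_1 = 4/3, r_2 = -3/2.
Take r = r_1 = 4/3. Let y(x) = x^r sum_{n>=0} a_n x^n with a_0 = 1.
Substitute y = x^r sum a_n x^n and match x^{r+n}. The recurrence is
  D(n) a_n + 1 a_{n-1} - 1 a_{n-2} = 0,  where D(n) = (r+n)(r+n-1) + (7/6)(r+n) + (-2).
  a_n = [-1 a_{n-1} + 1 a_{n-2}] / D(n).
Since the indicial polynomial factors as (r - r_1)(r - r_2), D(n) = (r_1 + n - r_1)(r_1 + n - r_2) = n(n + 17/6).
Evaluating step by step (a_0 = 1):
  n = 1: D(1) = 1(1 + 17/6) = 23/6; numerator = -1(1) = -1; a_1 = (-1)/(23/6) = -6/23
  n = 2: D(2) = 2(2 + 17/6) = 29/3; numerator = -1(-6/23) + 1(1) = 29/23; a_2 = (29/23)/(29/3) = 3/23
  n = 3: D(3) = 3(3 + 17/6) = 35/2; numerator = -1(3/23) + 1(-6/23) = -9/23; a_3 = (-9/23)/(35/2) = -18/805

r = 4/3; a_0 = 1; a_1 = -6/23; a_2 = 3/23; a_3 = -18/805


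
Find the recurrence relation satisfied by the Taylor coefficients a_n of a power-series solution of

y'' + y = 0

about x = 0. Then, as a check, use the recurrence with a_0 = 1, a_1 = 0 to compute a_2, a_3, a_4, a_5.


Substitute y = sum_n a_n x^n into y'' + (const) y = 0.
y''(x) = sum_{n>=0} (n+2)(n+1) a_{n+2} x^n.
The ODE becomes sum_n [(n+2)(n+1) a_{n+2} + 1 a_n] x^n = 0.
Setting each coefficient to zero gives the recurrence:
  (n+2)(n+1) a_{n+2} + 1 a_n = 0,
  a_{n+2} = -1 / ((n+1)(n+2)) a_n.

Check with a_0 = 1, a_1 = 0 (apply the recurrence for n = 0, 1, 2, 3): a_0 = 1, a_1 = 0, a_2 = -1/2, a_3 = 0, a_4 = 1/24, a_5 = 0.

a_{n+2} = -1/((n+1)(n+2)) * a_n; check: a_0 = 1, a_1 = 0, a_2 = -1/2, a_3 = 0, a_4 = 1/24, a_5 = 0
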